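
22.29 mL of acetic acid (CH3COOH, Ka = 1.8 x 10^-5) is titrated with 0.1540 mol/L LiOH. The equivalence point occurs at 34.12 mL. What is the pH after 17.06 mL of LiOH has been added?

4.74

17.06 mL is exactly half the equivalence volume (34.12/2), i.e. the half-equivalence point.
There, n(HA) = n(A^-), so pH = pKa = -log(1.8 x 10^-5) = 4.74.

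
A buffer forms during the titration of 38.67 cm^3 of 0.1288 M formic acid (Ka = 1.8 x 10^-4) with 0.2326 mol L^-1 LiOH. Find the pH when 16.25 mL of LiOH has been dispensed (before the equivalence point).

Initial n(HCOOH) = 0.1288 x 0.03867 = 0.004981 mol.
n(LiOH) added = 0.2326 x 0.01625 = 0.003780 mol, converting that many moles of HCOOH to HCOO-.
Remaining n(HCOOH) = 0.001201 mol; n(HCOO-) = 0.003780 mol.
By Henderson-Hasselbalch, pH = pKa + log([A^-]/[HA]) = 3.74 + log(0.003780/0.001201) = 3.74 + (+0.50) = 4.24.

4.24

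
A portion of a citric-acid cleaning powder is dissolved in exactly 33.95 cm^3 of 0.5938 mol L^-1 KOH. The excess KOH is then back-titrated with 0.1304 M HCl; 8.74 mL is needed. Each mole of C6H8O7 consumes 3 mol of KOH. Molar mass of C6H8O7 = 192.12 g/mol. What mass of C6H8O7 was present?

1.22 g

Total n(KOH) added = 0.5938 x 0.03395 = 0.02016 mol.
n(HCl) used = 0.1304 x 0.008740 = 0.001140 mol, which equals the excess n(KOH).
So n(KOH) consumed by the sample = 0.02016 - 0.001140 = 0.01902 mol.
n(C6H8O7) = 0.01902 / 3 = 0.006340 mol.
mass = 0.006340 mol x 192.12 g/mol = 1.22 g.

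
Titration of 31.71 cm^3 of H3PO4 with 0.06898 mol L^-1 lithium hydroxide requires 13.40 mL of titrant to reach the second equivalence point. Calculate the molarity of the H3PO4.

n(LiOH) = 0.06898 x 0.01340 = 0.0009243 mol.
At the second equivalence point, 2 mol OH^- react per mol H3PO4, so n(H3PO4) = 0.0009243 / 2 = 0.0004622 mol.
[H3PO4] = 0.0004622 / 0.03171 L = 0.0146 M.

0.0146 M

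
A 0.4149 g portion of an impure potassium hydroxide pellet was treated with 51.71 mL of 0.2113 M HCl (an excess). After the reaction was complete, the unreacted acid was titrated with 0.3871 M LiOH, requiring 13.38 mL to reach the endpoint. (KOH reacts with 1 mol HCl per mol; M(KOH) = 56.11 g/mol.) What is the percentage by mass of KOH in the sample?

Total n(HCl) added = 0.2113 x 0.05171 = 0.01093 mol.
n(LiOH) used = 0.3871 x 0.01338 = 0.005179 mol, which equals the excess n(HCl).
So n(HCl) consumed by the sample = 0.01093 - 0.005179 = 0.005747 mol.
n(KOH) = 0.005747 / 1 = 0.005747 mol.
mass KOH = 0.005747 x 56.11 = 0.3225 g, so %KOH = 0.3225/0.4149 x 100 = 77.7%.

77.7%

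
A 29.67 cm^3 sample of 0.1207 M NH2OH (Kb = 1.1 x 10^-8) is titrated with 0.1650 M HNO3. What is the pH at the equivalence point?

n(NH2OH) = 0.1207 x 0.02967 = 0.003581 mol; V(HNO3) at equivalence = 0.003581/0.1650 = 0.02170 L.
At equivalence the base is fully converted to NH3OH+; total volume = 0.05137 L, so [NH3OH+] = 0.003581/0.05137 = 0.06971 M.
Ka(NH3OH+) = Kw/Kb = 1.0e-14 / 1.1 x 10^-8 = 9.09e-7.
[H^+] = sqrt(Ka x [NH3OH+]) = sqrt(9.09e-7 x 0.06971) = 0.000252 M.
pH = -log(0.000252) = 3.60.

3.60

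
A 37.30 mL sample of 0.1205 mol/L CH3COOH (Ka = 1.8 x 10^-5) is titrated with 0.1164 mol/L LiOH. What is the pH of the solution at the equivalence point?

n(CH3COOH) = 0.1205 x 0.03730 = 0.004495 mol; V(LiOH) at equivalence = 0.004495/0.1164 = 0.03861 L.
At equivalence all the acid is converted to CH3COO-; total volume = 0.03730 + 0.03861 = 0.07591 L, so [CH3COO-] = 0.004495/0.07591 = 0.05921 M.
Kb = Kw/Ka = 1.0e-14 / 1.8 x 10^-5 = 5.56e-10.
[OH^-] = sqrt(Kb x [CH3COO-]) = sqrt(5.56e-10 x 0.05921) = 5.74e-6 M.
pOH = 5.24, so pH = 14.00 - 5.24 = 8.76.

8.76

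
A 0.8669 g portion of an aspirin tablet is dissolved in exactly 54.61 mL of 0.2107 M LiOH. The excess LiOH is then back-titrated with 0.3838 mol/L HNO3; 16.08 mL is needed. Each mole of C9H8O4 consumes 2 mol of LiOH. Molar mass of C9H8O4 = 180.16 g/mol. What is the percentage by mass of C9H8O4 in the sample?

Total n(LiOH) added = 0.2107 x 0.05461 = 0.01151 mol.
n(HNO3) used = 0.3838 x 0.01608 = 0.006172 mol, which equals the excess n(LiOH).
So n(LiOH) consumed by the sample = 0.01151 - 0.006172 = 0.005335 mol.
n(C9H8O4) = 0.005335 / 2 = 0.002667 mol.
mass C9H8O4 = 0.002667 x 180.16 = 0.4806 g, so %C9H8O4 = 0.4806/0.8669 x 100 = 55.4%.

55.4%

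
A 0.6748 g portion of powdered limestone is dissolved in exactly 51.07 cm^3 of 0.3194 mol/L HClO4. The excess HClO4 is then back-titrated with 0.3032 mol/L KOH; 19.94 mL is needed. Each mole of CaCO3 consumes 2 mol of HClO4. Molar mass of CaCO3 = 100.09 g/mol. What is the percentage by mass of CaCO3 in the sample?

76.1%

Total n(HClO4) added = 0.3194 x 0.05107 = 0.01631 mol.
n(KOH) used = 0.3032 x 0.01994 = 0.006046 mol, which equals the excess n(HClO4).
So n(HClO4) consumed by the sample = 0.01631 - 0.006046 = 0.01027 mol.
n(CaCO3) = 0.01027 / 2 = 0.005133 mol.
mass CaCO3 = 0.005133 x 100.09 = 0.5138 g, so %CaCO3 = 0.5138/0.6748 x 100 = 76.1%.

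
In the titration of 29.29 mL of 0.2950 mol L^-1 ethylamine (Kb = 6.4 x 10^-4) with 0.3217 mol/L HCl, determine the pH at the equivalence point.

n(C2H5NH2) = 0.2950 x 0.02929 = 0.008641 mol; V(HCl) at equivalence = 0.008641/0.3217 = 0.02686 L.
At equivalence the base is fully converted to C2H5NH3+; total volume = 0.05615 L, so [C2H5NH3+] = 0.008641/0.05615 = 0.1539 M.
Ka(C2H5NH3+) = Kw/Kb = 1.0e-14 / 6.4 x 10^-4 = 1.56e-11.
[H^+] = sqrt(Ka x [C2H5NH3+]) = sqrt(1.56e-11 x 0.1539) = 1.55e-6 M.
pH = -log(1.55e-6) = 5.81.

5.81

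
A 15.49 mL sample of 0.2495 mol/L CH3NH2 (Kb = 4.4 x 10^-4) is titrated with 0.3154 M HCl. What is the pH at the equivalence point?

n(CH3NH2) = 0.2495 x 0.01549 = 0.003865 mol; V(HCl) at equivalence = 0.003865/0.3154 = 0.01225 L.
At equivalence the base is fully converted to CH3NH3+; total volume = 0.02774 L, so [CH3NH3+] = 0.003865/0.02774 = 0.1393 M.
Ka(CH3NH3+) = Kw/Kb = 1.0e-14 / 4.4 x 10^-4 = 2.27e-11.
[H^+] = sqrt(Ka x [CH3NH3+]) = sqrt(2.27e-11 x 0.1393) = 1.78e-6 M.
pH = -log(1.78e-6) = 5.75.

5.75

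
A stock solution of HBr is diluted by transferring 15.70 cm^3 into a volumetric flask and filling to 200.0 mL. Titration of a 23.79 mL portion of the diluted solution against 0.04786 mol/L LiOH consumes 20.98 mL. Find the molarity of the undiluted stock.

0.538 M

n(LiOH) = 0.04786 x 0.02098 = 0.001004 mol.
n(HBr) in the aliquot = 0.001004 mol.
[diluted HBr] = 0.001004 / 0.02379 = 0.04221 M.
Dilution factor = 200.0/15.70 = 12.74, so [stock] = 0.04221 x 12.74 = 0.538 M.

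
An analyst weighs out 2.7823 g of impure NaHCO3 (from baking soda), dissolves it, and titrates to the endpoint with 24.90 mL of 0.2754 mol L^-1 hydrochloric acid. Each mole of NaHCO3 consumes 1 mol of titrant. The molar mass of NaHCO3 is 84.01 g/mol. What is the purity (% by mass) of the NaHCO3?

20.7%

n(HCl) = 0.2754 x 0.02490 = 0.006857 mol.
n(NaHCO3) = 0.006857 / 1 = 0.006857 mol.
mass of NaHCO3 = 0.006857 x 84.01 = 0.5761 g.
% purity = 0.5761 / 2.7823 x 100 = 20.7%.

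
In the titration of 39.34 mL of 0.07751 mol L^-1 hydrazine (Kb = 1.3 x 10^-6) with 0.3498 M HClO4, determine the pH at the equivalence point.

n(N2H4) = 0.07751 x 0.03934 = 0.003049 mol; V(HClO4) at equivalence = 0.003049/0.3498 = 0.008717 L.
At equivalence the base is fully converted to N2H5+; total volume = 0.04806 L, so [N2H5+] = 0.003049/0.04806 = 0.06345 M.
Ka(N2H5+) = Kw/Kb = 1.0e-14 / 1.3 x 10^-6 = 7.69e-9.
[H^+] = sqrt(Ka x [N2H5+]) = sqrt(7.69e-9 x 0.06345) = 2.21e-5 M.
pH = -log(2.21e-5) = 4.66.

4.66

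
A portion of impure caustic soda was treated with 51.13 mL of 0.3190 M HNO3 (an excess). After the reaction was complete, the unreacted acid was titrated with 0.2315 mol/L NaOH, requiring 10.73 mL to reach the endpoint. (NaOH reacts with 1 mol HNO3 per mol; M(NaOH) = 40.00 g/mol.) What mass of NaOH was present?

0.553 g

Total n(HNO3) added = 0.3190 x 0.05113 = 0.01631 mol.
n(NaOH) used = 0.2315 x 0.01073 = 0.002484 mol, which equals the excess n(HNO3).
So n(HNO3) consumed by the sample = 0.01631 - 0.002484 = 0.01383 mol.
n(NaOH) = 0.01383 / 1 = 0.01383 mol.
mass = 0.01383 mol x 40.00 g/mol = 0.553 g.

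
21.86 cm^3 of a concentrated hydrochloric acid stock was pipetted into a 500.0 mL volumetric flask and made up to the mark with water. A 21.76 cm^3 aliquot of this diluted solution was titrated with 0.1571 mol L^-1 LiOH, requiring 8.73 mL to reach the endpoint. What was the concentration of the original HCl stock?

n(LiOH) = 0.1571 x 0.008730 = 0.001371 mol.
n(HCl) in the aliquot = 0.001371 mol.
[diluted HCl] = 0.001371 / 0.02176 = 0.06303 M.
Dilution factor = 500.0/21.86 = 22.87, so [stock] = 0.06303 x 22.87 = 1.44 M.

1.44 M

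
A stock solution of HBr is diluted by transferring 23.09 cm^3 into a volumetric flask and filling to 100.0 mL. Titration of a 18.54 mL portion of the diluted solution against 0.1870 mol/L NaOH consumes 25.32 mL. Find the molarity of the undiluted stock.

n(NaOH) = 0.1870 x 0.02532 = 0.004735 mol.
n(HBr) in the aliquot = 0.004735 mol.
[diluted HBr] = 0.004735 / 0.01854 = 0.2554 M.
Dilution factor = 100.0/23.09 = 4.331, so [stock] = 0.2554 x 4.331 = 1.11 M.

1.11 M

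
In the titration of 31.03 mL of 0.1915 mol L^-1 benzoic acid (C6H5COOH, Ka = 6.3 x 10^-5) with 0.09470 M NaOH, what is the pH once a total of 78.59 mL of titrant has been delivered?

12.14

n(acid) = 0.1915 x 0.03103 = 0.005942 mol; n(NaOH) added = 0.09470 x 0.07859 = 0.007442 mol.
Base is in excess by 0.007442 - 0.005942 = 0.001500 mol in a total volume of 0.1096 L.
[OH^-] = 0.001500/0.1096 = 0.01369 M, so pOH = 1.86 and pH = 14.00 - 1.86 = 12.14.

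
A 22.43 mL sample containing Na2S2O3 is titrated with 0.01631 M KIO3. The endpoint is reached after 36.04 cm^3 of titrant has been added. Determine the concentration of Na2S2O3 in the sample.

0.157 M

n(KIO3) = 0.01631 x 0.03604 = 0.0005878 mol.
From the balanced equation, 1 mol KIO3 reacts with 6 mol Na2S2O3, so n(Na2S2O3) = 0.0005878 x 6/1 = 0.003527 mol.
[Na2S2O3] = 0.003527 / 0.02243 L = 0.157 M.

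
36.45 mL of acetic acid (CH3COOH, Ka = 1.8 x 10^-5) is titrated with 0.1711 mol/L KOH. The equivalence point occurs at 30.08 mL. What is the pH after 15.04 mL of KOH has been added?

4.74

15.04 mL is exactly half the equivalence volume (30.08/2), i.e. the half-equivalence point.
There, n(HA) = n(A^-), so pH = pKa = -log(1.8 x 10^-5) = 4.74.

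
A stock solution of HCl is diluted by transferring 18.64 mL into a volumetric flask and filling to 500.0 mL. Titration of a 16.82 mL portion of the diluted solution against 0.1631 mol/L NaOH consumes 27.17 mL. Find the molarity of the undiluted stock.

7.07 M

n(NaOH) = 0.1631 x 0.02717 = 0.004431 mol.
n(HCl) in the aliquot = 0.004431 mol.
[diluted HCl] = 0.004431 / 0.01682 = 0.2635 M.
Dilution factor = 500.0/18.64 = 26.82, so [stock] = 0.2635 x 26.82 = 7.07 M.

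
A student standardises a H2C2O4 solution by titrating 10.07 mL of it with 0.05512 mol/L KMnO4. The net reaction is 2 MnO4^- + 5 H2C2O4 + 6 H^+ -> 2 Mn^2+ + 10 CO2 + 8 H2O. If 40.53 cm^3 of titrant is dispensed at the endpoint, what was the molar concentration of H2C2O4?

0.555 M

n(KMnO4) = 0.05512 x 0.04053 = 0.002234 mol.
From the balanced equation, 2 mol KMnO4 reacts with 5 mol H2C2O4, so n(H2C2O4) = 0.002234 x 5/2 = 0.005585 mol.
[H2C2O4] = 0.005585 / 0.01007 L = 0.555 M.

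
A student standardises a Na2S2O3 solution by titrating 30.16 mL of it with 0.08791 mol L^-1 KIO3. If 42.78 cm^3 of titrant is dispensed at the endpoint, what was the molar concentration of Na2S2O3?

n(KIO3) = 0.08791 x 0.04278 = 0.003761 mol.
From the balanced equation, 1 mol KIO3 reacts with 6 mol Na2S2O3, so n(Na2S2O3) = 0.003761 x 6/1 = 0.02256 mol.
[Na2S2O3] = 0.02256 / 0.03016 L = 0.748 M.

0.748 M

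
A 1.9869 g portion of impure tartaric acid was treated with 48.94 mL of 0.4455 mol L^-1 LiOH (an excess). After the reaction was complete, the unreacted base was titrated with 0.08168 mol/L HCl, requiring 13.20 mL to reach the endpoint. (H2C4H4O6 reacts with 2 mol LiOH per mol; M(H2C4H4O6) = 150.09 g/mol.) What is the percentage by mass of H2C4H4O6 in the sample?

78.3%

Total n(LiOH) added = 0.4455 x 0.04894 = 0.02180 mol.
n(HCl) used = 0.08168 x 0.01320 = 0.001078 mol, which equals the excess n(LiOH).
So n(LiOH) consumed by the sample = 0.02180 - 0.001078 = 0.02072 mol.
n(H2C4H4O6) = 0.02072 / 2 = 0.01036 mol.
mass H2C4H4O6 = 0.01036 x 150.09 = 1.555 g, so %H2C4H4O6 = 1.555/1.9869 x 100 = 78.3%.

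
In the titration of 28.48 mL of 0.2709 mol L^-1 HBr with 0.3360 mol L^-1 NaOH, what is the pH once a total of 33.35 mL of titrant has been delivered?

12.75

n(acid) = 0.2709 x 0.02848 = 0.007715 mol; n(NaOH) added = 0.3360 x 0.03335 = 0.01121 mol.
Base is in excess by 0.01121 - 0.007715 = 0.003490 mol in a total volume of 0.06183 L.
[OH^-] = 0.003490/0.06183 = 0.05645 M, so pOH = 1.25 and pH = 14.00 - 1.25 = 12.75.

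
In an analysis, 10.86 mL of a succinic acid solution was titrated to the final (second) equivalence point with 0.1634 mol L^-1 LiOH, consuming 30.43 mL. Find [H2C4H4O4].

n(LiOH) = 0.1634 x 0.03043 = 0.004972 mol.
At the final (second) equivalence point, 2 mol OH^- react per mol H2C4H4O4, so n(H2C4H4O4) = 0.004972 / 2 = 0.002486 mol.
[H2C4H4O4] = 0.002486 / 0.01086 L = 0.229 M.

0.229 M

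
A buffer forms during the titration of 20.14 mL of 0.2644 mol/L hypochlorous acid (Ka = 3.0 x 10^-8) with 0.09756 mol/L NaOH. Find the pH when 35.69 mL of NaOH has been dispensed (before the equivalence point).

Initial n(HClO) = 0.2644 x 0.02014 = 0.005325 mol.
n(NaOH) added = 0.09756 x 0.03569 = 0.003482 mol, converting that many moles of HClO to ClO-.
Remaining n(HClO) = 0.001843 mol; n(ClO-) = 0.003482 mol.
By Henderson-Hasselbalch, pH = pKa + log([A^-]/[HA]) = 7.52 + log(0.003482/0.001843) = 7.52 + (+0.28) = 7.80.

7.80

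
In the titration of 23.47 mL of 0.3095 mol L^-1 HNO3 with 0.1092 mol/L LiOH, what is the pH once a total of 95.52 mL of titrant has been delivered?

n(acid) = 0.3095 x 0.02347 = 0.007264 mol; n(LiOH) added = 0.1092 x 0.09552 = 0.01043 mol.
Base is in excess by 0.01043 - 0.007264 = 0.003167 mol in a total volume of 0.1190 L.
[OH^-] = 0.003167/0.1190 = 0.02661 M, so pOH = 1.57 and pH = 14.00 - 1.57 = 12.43.

12.43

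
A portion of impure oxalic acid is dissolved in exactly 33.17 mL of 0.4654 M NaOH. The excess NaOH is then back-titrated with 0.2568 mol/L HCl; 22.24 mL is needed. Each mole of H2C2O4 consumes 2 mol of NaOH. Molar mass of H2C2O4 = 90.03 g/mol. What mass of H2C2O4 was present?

0.438 g

Total n(NaOH) added = 0.4654 x 0.03317 = 0.01544 mol.
n(HCl) used = 0.2568 x 0.02224 = 0.005711 mol, which equals the excess n(NaOH).
So n(NaOH) consumed by the sample = 0.01544 - 0.005711 = 0.009726 mol.
n(H2C2O4) = 0.009726 / 2 = 0.004863 mol.
mass = 0.004863 mol x 90.03 g/mol = 0.438 g.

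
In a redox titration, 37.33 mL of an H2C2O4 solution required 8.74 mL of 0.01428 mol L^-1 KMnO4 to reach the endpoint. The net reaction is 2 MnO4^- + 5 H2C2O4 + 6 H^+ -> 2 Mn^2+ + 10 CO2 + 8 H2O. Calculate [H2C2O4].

0.00836 M

n(KMnO4) = 0.01428 x 0.008740 = 0.0001248 mol.
From the balanced equation, 2 mol KMnO4 reacts with 5 mol H2C2O4, so n(H2C2O4) = 0.0001248 x 5/2 = 0.0003120 mol.
[H2C2O4] = 0.0003120 / 0.03733 L = 0.00836 M.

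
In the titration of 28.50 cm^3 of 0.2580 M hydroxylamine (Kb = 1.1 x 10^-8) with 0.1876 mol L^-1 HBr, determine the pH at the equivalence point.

n(NH2OH) = 0.2580 x 0.02850 = 0.007353 mol; V(HBr) at equivalence = 0.007353/0.1876 = 0.03920 L.
At equivalence the base is fully converted to NH3OH+; total volume = 0.06770 L, so [NH3OH+] = 0.007353/0.06770 = 0.1086 M.
Ka(NH3OH+) = Kw/Kb = 1.0e-14 / 1.1 x 10^-8 = 9.09e-7.
[H^+] = sqrt(Ka x [NH3OH+]) = sqrt(9.09e-7 x 0.1086) = 0.000314 M.
pH = -log(0.000314) = 3.50.

3.50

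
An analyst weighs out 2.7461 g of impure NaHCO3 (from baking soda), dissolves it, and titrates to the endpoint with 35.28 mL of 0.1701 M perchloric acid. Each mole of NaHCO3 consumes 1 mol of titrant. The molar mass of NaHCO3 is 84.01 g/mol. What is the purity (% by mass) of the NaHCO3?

n(HClO4) = 0.1701 x 0.03528 = 0.006001 mol.
n(NaHCO3) = 0.006001 / 1 = 0.006001 mol.
mass of NaHCO3 = 0.006001 x 84.01 = 0.5042 g.
% purity = 0.5042 / 2.7461 x 100 = 18.4%.

18.4%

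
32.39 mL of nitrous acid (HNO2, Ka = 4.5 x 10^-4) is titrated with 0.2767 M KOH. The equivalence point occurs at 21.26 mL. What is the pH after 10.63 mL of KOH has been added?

10.63 mL is exactly half the equivalence volume (21.26/2), i.e. the half-equivalence point.
There, n(HA) = n(A^-), so pH = pKa = -log(4.5 x 10^-4) = 3.35.

3.35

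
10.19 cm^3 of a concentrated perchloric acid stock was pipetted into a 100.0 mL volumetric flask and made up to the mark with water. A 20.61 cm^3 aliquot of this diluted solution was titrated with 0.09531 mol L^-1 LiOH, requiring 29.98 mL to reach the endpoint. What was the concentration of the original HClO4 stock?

n(LiOH) = 0.09531 x 0.02998 = 0.002857 mol.
n(HClO4) in the aliquot = 0.002857 mol.
[diluted HClO4] = 0.002857 / 0.02061 = 0.1386 M.
Dilution factor = 100.0/10.19 = 9.814, so [stock] = 0.1386 x 9.814 = 1.36 M.

1.36 M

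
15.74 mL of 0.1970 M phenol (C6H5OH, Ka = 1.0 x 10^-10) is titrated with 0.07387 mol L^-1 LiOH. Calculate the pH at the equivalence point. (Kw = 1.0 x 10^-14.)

11.37

n(C6H5OH) = 0.1970 x 0.01574 = 0.003101 mol; V(LiOH) at equivalence = 0.003101/0.07387 = 0.04198 L.
At equivalence all the acid is converted to C6H5O-; total volume = 0.01574 + 0.04198 = 0.05772 L, so [C6H5O-] = 0.003101/0.05772 = 0.05372 M.
Kb = Kw/Ka = 1.0e-14 / 1.0 x 10^-10 = 0.000100.
[OH^-] = sqrt(Kb x [C6H5O-]) = sqrt(0.000100 x 0.05372) = 0.00232 M.
pOH = 2.63, so pH = 14.00 - 2.63 = 11.37.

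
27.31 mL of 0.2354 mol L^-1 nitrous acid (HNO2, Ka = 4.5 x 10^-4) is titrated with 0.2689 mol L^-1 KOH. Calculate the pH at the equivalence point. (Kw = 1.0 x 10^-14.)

8.22

n(HNO2) = 0.2354 x 0.02731 = 0.006429 mol; V(KOH) at equivalence = 0.006429/0.2689 = 0.02391 L.
At equivalence all the acid is converted to NO2-; total volume = 0.02731 + 0.02391 = 0.05122 L, so [NO2-] = 0.006429/0.05122 = 0.1255 M.
Kb = Kw/Ka = 1.0e-14 / 4.5 x 10^-4 = 2.22e-11.
[OH^-] = sqrt(Kb x [NO2-]) = sqrt(2.22e-11 x 0.1255) = 1.67e-6 M.
pOH = 5.78, so pH = 14.00 - 5.78 = 8.22.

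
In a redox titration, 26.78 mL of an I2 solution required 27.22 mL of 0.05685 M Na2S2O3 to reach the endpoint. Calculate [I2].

n(Na2S2O3) = 0.05685 x 0.02722 = 0.001547 mol.
From the balanced equation, 2 mol Na2S2O3 reacts with 1 mol I2, so n(I2) = 0.001547 x 1/2 = 0.0007737 mol.
[I2] = 0.0007737 / 0.02678 L = 0.0289 M.

0.0289 M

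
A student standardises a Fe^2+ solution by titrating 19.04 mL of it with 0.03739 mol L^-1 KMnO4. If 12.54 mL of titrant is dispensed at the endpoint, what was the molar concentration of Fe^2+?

n(KMnO4) = 0.03739 x 0.01254 = 0.0004689 mol.
From the balanced equation, 1 mol KMnO4 reacts with 5 mol Fe^2+, so n(Fe^2+) = 0.0004689 x 5/1 = 0.002344 mol.
[Fe^2+] = 0.002344 / 0.01904 L = 0.123 M.

0.123 M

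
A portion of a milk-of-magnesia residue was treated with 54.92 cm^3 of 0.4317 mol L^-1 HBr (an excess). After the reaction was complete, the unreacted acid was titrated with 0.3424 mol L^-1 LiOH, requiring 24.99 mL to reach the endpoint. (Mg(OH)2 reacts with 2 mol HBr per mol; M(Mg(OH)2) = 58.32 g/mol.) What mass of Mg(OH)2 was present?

0.442 g

Total n(HBr) added = 0.4317 x 0.05492 = 0.02371 mol.
n(LiOH) used = 0.3424 x 0.02499 = 0.008557 mol, which equals the excess n(HBr).
So n(HBr) consumed by the sample = 0.02371 - 0.008557 = 0.01515 mol.
n(Mg(OH)2) = 0.01515 / 2 = 0.007576 mol.
mass = 0.007576 mol x 58.32 g/mol = 0.442 g.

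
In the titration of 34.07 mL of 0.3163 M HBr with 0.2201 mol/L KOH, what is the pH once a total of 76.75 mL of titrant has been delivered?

12.74

n(acid) = 0.3163 x 0.03407 = 0.01078 mol; n(KOH) added = 0.2201 x 0.07675 = 0.01689 mol.
Base is in excess by 0.01689 - 0.01078 = 0.006116 mol in a total volume of 0.1108 L.
[OH^-] = 0.006116/0.1108 = 0.05519 M, so pOH = 1.26 and pH = 14.00 - 1.26 = 12.74.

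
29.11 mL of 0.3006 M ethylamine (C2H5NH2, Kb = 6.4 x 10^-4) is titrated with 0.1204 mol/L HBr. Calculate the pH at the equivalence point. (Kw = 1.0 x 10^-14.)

5.94

n(C2H5NH2) = 0.3006 x 0.02911 = 0.008750 mol; V(HBr) at equivalence = 0.008750/0.1204 = 0.07268 L.
At equivalence the base is fully converted to C2H5NH3+; total volume = 0.1018 L, so [C2H5NH3+] = 0.008750/0.1018 = 0.08597 M.
Ka(C2H5NH3+) = Kw/Kb = 1.0e-14 / 6.4 x 10^-4 = 1.56e-11.
[H^+] = sqrt(Ka x [C2H5NH3+]) = sqrt(1.56e-11 x 0.08597) = 1.16e-6 M.
pH = -log(1.16e-6) = 5.94.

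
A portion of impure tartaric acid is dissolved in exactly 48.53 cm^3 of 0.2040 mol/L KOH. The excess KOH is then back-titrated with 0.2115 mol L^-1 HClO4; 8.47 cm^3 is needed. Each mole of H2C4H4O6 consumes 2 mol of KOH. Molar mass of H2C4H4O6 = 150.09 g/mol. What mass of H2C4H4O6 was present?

Total n(KOH) added = 0.2040 x 0.04853 = 0.009900 mol.
n(HClO4) used = 0.2115 x 0.008470 = 0.001791 mol, which equals the excess n(KOH).
So n(KOH) consumed by the sample = 0.009900 - 0.001791 = 0.008109 mol.
n(H2C4H4O6) = 0.008109 / 2 = 0.004054 mol.
mass = 0.004054 mol x 150.09 g/mol = 0.609 g.

0.609 g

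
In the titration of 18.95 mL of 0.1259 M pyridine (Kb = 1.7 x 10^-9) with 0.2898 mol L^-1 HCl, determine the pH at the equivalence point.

n(C5H5N) = 0.1259 x 0.01895 = 0.002386 mol; V(HCl) at equivalence = 0.002386/0.2898 = 0.008233 L.
At equivalence the base is fully converted to C5H5NH+; total volume = 0.02718 L, so [C5H5NH+] = 0.002386/0.02718 = 0.08777 M.
Ka(C5H5NH+) = Kw/Kb = 1.0e-14 / 1.7 x 10^-9 = 5.88e-6.
[H^+] = sqrt(Ka x [C5H5NH+]) = sqrt(5.88e-6 x 0.08777) = 0.000719 M.
pH = -log(0.000719) = 3.14.

3.14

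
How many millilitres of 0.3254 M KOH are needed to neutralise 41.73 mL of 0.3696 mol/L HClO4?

n(HClO4) = 0.3696 mol/L x 0.04173 L = 0.01542 mol.
At equivalence n(KOH) = n(HClO4) = 0.01542 mol.
V(KOH) = 0.01542 / 0.3254 = 0.04740 L = 47.4 mL.

47.4 mL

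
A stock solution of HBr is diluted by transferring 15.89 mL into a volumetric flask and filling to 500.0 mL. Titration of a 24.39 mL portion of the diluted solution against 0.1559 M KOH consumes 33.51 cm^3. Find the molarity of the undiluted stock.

n(KOH) = 0.1559 x 0.03351 = 0.005224 mol.
n(HBr) in the aliquot = 0.005224 mol.
[diluted HBr] = 0.005224 / 0.02439 = 0.2142 M.
Dilution factor = 500.0/15.89 = 31.47, so [stock] = 0.2142 x 31.47 = 6.74 M.

6.74 M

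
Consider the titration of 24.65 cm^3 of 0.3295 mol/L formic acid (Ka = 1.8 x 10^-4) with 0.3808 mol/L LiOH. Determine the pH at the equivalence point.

n(HCOOH) = 0.3295 x 0.02465 = 0.008122 mol; V(LiOH) at equivalence = 0.008122/0.3808 = 0.02133 L.
At equivalence all the acid is converted to HCOO-; total volume = 0.02465 + 0.02133 = 0.04598 L, so [HCOO-] = 0.008122/0.04598 = 0.1766 M.
Kb = Kw/Ka = 1.0e-14 / 1.8 x 10^-4 = 5.56e-11.
[OH^-] = sqrt(Kb x [HCOO-]) = sqrt(5.56e-11 x 0.1766) = 3.13e-6 M.
pOH = 5.50, so pH = 14.00 - 5.50 = 8.50.

8.50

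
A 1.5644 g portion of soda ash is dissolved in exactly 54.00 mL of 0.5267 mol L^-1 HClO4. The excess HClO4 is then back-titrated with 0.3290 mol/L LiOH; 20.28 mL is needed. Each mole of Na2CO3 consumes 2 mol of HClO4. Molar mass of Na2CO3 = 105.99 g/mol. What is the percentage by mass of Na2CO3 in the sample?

Total n(HClO4) added = 0.5267 x 0.05400 = 0.02844 mol.
n(LiOH) used = 0.3290 x 0.02028 = 0.006672 mol, which equals the excess n(HClO4).
So n(HClO4) consumed by the sample = 0.02844 - 0.006672 = 0.02177 mol.
n(Na2CO3) = 0.02177 / 2 = 0.01088 mol.
mass Na2CO3 = 0.01088 x 105.99 = 1.154 g, so %Na2CO3 = 1.154/1.5644 x 100 = 73.7%.

73.7%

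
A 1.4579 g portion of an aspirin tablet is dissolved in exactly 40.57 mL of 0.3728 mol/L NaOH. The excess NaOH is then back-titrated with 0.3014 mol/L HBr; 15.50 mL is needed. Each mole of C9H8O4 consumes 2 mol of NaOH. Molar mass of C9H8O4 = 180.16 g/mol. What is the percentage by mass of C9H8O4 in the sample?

Total n(NaOH) added = 0.3728 x 0.04057 = 0.01512 mol.
n(HBr) used = 0.3014 x 0.01550 = 0.004672 mol, which equals the excess n(NaOH).
So n(NaOH) consumed by the sample = 0.01512 - 0.004672 = 0.01045 mol.
n(C9H8O4) = 0.01045 / 2 = 0.005226 mol.
mass C9H8O4 = 0.005226 x 180.16 = 0.9416 g, so %C9H8O4 = 0.9416/1.4579 x 100 = 64.6%.

64.6%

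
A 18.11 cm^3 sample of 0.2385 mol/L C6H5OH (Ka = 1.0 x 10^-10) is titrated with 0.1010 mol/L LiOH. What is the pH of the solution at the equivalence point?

n(C6H5OH) = 0.2385 x 0.01811 = 0.004319 mol; V(LiOH) at equivalence = 0.004319/0.1010 = 0.04276 L.
At equivalence all the acid is converted to C6H5O-; total volume = 0.01811 + 0.04276 = 0.06087 L, so [C6H5O-] = 0.004319/0.06087 = 0.07095 M.
Kb = Kw/Ka = 1.0e-14 / 1.0 x 10^-10 = 0.000100.
[OH^-] = sqrt(Kb x [C6H5O-]) = sqrt(0.000100 x 0.07095) = 0.00266 M.
pOH = 2.57, so pH = 14.00 - 2.57 = 11.43.

11.43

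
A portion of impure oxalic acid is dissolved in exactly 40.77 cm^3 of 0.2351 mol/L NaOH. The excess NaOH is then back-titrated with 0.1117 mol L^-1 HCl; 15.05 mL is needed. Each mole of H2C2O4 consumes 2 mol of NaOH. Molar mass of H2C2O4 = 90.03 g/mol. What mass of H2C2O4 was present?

Total n(NaOH) added = 0.2351 x 0.04077 = 0.009585 mol.
n(HCl) used = 0.1117 x 0.01505 = 0.001681 mol, which equals the excess n(NaOH).
So n(NaOH) consumed by the sample = 0.009585 - 0.001681 = 0.007904 mol.
n(H2C2O4) = 0.007904 / 2 = 0.003952 mol.
mass = 0.003952 mol x 90.03 g/mol = 0.356 g.

0.356 g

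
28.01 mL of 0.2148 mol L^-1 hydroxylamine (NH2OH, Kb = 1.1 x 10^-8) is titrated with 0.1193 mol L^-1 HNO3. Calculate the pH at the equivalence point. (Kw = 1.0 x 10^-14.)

n(NH2OH) = 0.2148 x 0.02801 = 0.006017 mol; V(HNO3) at equivalence = 0.006017/0.1193 = 0.05043 L.
At equivalence the base is fully converted to NH3OH+; total volume = 0.07844 L, so [NH3OH+] = 0.006017/0.07844 = 0.07670 M.
Ka(NH3OH+) = Kw/Kb = 1.0e-14 / 1.1 x 10^-8 = 9.09e-7.
[H^+] = sqrt(Ka x [NH3OH+]) = sqrt(9.09e-7 x 0.07670) = 0.000264 M.
pH = -log(0.000264) = 3.58.

3.58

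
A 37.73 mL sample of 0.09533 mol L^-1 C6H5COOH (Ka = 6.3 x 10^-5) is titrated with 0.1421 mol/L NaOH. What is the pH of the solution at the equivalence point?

n(C6H5COOH) = 0.09533 x 0.03773 = 0.003597 mol; V(NaOH) at equivalence = 0.003597/0.1421 = 0.02531 L.
At equivalence all the acid is converted to C6H5COO-; total volume = 0.03773 + 0.02531 = 0.06304 L, so [C6H5COO-] = 0.003597/0.06304 = 0.05705 M.
Kb = Kw/Ka = 1.0e-14 / 6.3 x 10^-5 = 1.59e-10.
[OH^-] = sqrt(Kb x [C6H5COO-]) = sqrt(1.59e-10 x 0.05705) = 3.01e-6 M.
pOH = 5.52, so pH = 14.00 - 5.52 = 8.48.

8.48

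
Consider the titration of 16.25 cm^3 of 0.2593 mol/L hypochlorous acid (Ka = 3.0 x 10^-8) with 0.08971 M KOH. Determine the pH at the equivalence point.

10.17

n(HClO) = 0.2593 x 0.01625 = 0.004214 mol; V(KOH) at equivalence = 0.004214/0.08971 = 0.04697 L.
At equivalence all the acid is converted to ClO-; total volume = 0.01625 + 0.04697 = 0.06322 L, so [ClO-] = 0.004214/0.06322 = 0.06665 M.
Kb = Kw/Ka = 1.0e-14 / 3.0 x 10^-8 = 3.33e-7.
[OH^-] = sqrt(Kb x [ClO-]) = sqrt(3.33e-7 x 0.06665) = 0.000149 M.
pOH = 3.83, so pH = 14.00 - 3.83 = 10.17.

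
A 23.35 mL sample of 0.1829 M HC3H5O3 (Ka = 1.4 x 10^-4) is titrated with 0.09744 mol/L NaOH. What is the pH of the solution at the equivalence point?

8.33

n(HC3H5O3) = 0.1829 x 0.02335 = 0.004271 mol; V(NaOH) at equivalence = 0.004271/0.09744 = 0.04383 L.
At equivalence all the acid is converted to C3H5O3-; total volume = 0.02335 + 0.04383 = 0.06718 L, so [C3H5O3-] = 0.004271/0.06718 = 0.06357 M.
Kb = Kw/Ka = 1.0e-14 / 1.4 x 10^-4 = 7.14e-11.
[OH^-] = sqrt(Kb x [C3H5O3-]) = sqrt(7.14e-11 x 0.06357) = 2.13e-6 M.
pOH = 5.67, so pH = 14.00 - 5.67 = 8.33.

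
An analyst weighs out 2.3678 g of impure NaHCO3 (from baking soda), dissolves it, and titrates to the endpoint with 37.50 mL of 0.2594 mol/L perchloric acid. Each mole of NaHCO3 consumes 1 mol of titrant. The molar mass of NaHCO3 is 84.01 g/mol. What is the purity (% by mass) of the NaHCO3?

34.5%

n(HClO4) = 0.2594 x 0.03750 = 0.009728 mol.
n(NaHCO3) = 0.009728 / 1 = 0.009728 mol.
mass of NaHCO3 = 0.009728 x 84.01 = 0.8172 g.
% purity = 0.8172 / 2.3678 x 100 = 34.5%.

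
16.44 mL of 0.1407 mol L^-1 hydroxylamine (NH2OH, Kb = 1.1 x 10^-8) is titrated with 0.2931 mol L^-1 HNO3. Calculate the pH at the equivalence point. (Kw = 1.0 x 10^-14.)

n(NH2OH) = 0.1407 x 0.01644 = 0.002313 mol; V(HNO3) at equivalence = 0.002313/0.2931 = 0.007892 L.
At equivalence the base is fully converted to NH3OH+; total volume = 0.02433 L, so [NH3OH+] = 0.002313/0.02433 = 0.09506 M.
Ka(NH3OH+) = Kw/Kb = 1.0e-14 / 1.1 x 10^-8 = 9.09e-7.
[H^+] = sqrt(Ka x [NH3OH+]) = sqrt(9.09e-7 x 0.09506) = 0.000294 M.
pH = -log(0.000294) = 3.53.

3.53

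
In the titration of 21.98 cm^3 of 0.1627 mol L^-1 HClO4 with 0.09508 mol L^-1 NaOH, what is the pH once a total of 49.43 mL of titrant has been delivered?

n(acid) = 0.1627 x 0.02198 = 0.003576 mol; n(NaOH) added = 0.09508 x 0.04943 = 0.004700 mol.
Base is in excess by 0.004700 - 0.003576 = 0.001124 mol in a total volume of 0.07141 L.
[OH^-] = 0.001124/0.07141 = 0.01574 M, so pOH = 1.80 and pH = 14.00 - 1.80 = 12.20.

12.20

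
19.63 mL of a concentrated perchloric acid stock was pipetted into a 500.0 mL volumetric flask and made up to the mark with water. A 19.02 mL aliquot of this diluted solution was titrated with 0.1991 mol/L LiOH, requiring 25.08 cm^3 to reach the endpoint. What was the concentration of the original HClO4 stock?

6.69 M

n(LiOH) = 0.1991 x 0.02508 = 0.004993 mol.
n(HClO4) in the aliquot = 0.004993 mol.
[diluted HClO4] = 0.004993 / 0.01902 = 0.2625 M.
Dilution factor = 500.0/19.63 = 25.47, so [stock] = 0.2625 x 25.47 = 6.69 M.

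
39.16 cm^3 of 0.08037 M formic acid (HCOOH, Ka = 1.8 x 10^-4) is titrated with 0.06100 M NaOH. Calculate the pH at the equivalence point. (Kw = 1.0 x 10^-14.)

n(HCOOH) = 0.08037 x 0.03916 = 0.003147 mol; V(NaOH) at equivalence = 0.003147/0.06100 = 0.05159 L.
At equivalence all the acid is converted to HCOO-; total volume = 0.03916 + 0.05159 = 0.09075 L, so [HCOO-] = 0.003147/0.09075 = 0.03468 M.
Kb = Kw/Ka = 1.0e-14 / 1.8 x 10^-4 = 5.56e-11.
[OH^-] = sqrt(Kb x [HCOO-]) = sqrt(5.56e-11 x 0.03468) = 1.39e-6 M.
pOH = 5.86, so pH = 14.00 - 5.86 = 8.14.

8.14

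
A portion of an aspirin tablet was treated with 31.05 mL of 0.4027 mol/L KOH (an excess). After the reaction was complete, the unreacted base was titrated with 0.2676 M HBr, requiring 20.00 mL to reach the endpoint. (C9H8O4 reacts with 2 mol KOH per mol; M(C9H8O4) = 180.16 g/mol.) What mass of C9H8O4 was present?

0.644 g

Total n(KOH) added = 0.4027 x 0.03105 = 0.01250 mol.
n(HBr) used = 0.2676 x 0.02000 = 0.005352 mol, which equals the excess n(KOH).
So n(KOH) consumed by the sample = 0.01250 - 0.005352 = 0.007152 mol.
n(C9H8O4) = 0.007152 / 2 = 0.003576 mol.
mass = 0.003576 mol x 180.16 g/mol = 0.644 g.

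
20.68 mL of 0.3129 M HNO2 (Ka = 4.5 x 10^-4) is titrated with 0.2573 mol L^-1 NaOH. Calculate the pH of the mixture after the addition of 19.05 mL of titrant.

Initial n(HNO2) = 0.3129 x 0.02068 = 0.006471 mol.
n(NaOH) added = 0.2573 x 0.01905 = 0.004902 mol, converting that many moles of HNO2 to NO2-.
Remaining n(HNO2) = 0.001569 mol; n(NO2-) = 0.004902 mol.
By Henderson-Hasselbalch, pH = pKa + log([A^-]/[HA]) = 3.35 + log(0.004902/0.001569) = 3.35 + (+0.49) = 3.84.

3.84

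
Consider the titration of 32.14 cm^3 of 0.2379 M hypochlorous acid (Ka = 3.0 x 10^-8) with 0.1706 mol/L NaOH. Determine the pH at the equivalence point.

10.26

n(HClO) = 0.2379 x 0.03214 = 0.007646 mol; V(NaOH) at equivalence = 0.007646/0.1706 = 0.04482 L.
At equivalence all the acid is converted to ClO-; total volume = 0.03214 + 0.04482 = 0.07696 L, so [ClO-] = 0.007646/0.07696 = 0.09935 M.
Kb = Kw/Ka = 1.0e-14 / 3.0 x 10^-8 = 3.33e-7.
[OH^-] = sqrt(Kb x [ClO-]) = sqrt(3.33e-7 x 0.09935) = 0.000182 M.
pOH = 3.74, so pH = 14.00 - 3.74 = 10.26.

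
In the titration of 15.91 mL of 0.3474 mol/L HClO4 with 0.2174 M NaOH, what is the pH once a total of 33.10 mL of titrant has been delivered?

n(acid) = 0.3474 x 0.01591 = 0.005527 mol; n(NaOH) added = 0.2174 x 0.03310 = 0.007196 mol.
Base is in excess by 0.007196 - 0.005527 = 0.001669 mol in a total volume of 0.04901 L.
[OH^-] = 0.001669/0.04901 = 0.03405 M, so pOH = 1.47 and pH = 14.00 - 1.47 = 12.53.

12.53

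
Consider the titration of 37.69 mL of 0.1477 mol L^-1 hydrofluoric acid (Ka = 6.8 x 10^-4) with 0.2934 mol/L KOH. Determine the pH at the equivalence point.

8.08

n(HF) = 0.1477 x 0.03769 = 0.005567 mol; V(KOH) at equivalence = 0.005567/0.2934 = 0.01897 L.
At equivalence all the acid is converted to F-; total volume = 0.03769 + 0.01897 = 0.05666 L, so [F-] = 0.005567/0.05666 = 0.09824 M.
Kb = Kw/Ka = 1.0e-14 / 6.8 x 10^-4 = 1.47e-11.
[OH^-] = sqrt(Kb x [F-]) = sqrt(1.47e-11 x 0.09824) = 1.20e-6 M.
pOH = 5.92, so pH = 14.00 - 5.92 = 8.08.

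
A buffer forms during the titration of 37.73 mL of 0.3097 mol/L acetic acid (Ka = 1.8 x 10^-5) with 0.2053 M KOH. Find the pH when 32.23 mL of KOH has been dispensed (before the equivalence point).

4.86

Initial n(CH3COOH) = 0.3097 x 0.03773 = 0.01168 mol.
n(KOH) added = 0.2053 x 0.03223 = 0.006617 mol, converting that many moles of CH3COOH to CH3COO-.
Remaining n(CH3COOH) = 0.005068 mol; n(CH3COO-) = 0.006617 mol.
By Henderson-Hasselbalch, pH = pKa + log([A^-]/[HA]) = 4.74 + log(0.006617/0.005068) = 4.74 + (+0.12) = 4.86.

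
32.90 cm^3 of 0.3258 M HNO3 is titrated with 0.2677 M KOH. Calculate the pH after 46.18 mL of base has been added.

12.32

n(acid) = 0.3258 x 0.03290 = 0.01072 mol; n(KOH) added = 0.2677 x 0.04618 = 0.01236 mol.
Base is in excess by 0.01236 - 0.01072 = 0.001644 mol in a total volume of 0.07908 L.
[OH^-] = 0.001644/0.07908 = 0.02078 M, so pOH = 1.68 and pH = 14.00 - 1.68 = 12.32.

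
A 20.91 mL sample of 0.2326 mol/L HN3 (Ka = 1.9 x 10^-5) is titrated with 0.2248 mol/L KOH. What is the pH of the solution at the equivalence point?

8.89

n(HN3) = 0.2326 x 0.02091 = 0.004864 mol; V(KOH) at equivalence = 0.004864/0.2248 = 0.02164 L.
At equivalence all the acid is converted to N3-; total volume = 0.02091 + 0.02164 = 0.04255 L, so [N3-] = 0.004864/0.04255 = 0.1143 M.
Kb = Kw/Ka = 1.0e-14 / 1.9 x 10^-5 = 5.26e-10.
[OH^-] = sqrt(Kb x [N3-]) = sqrt(5.26e-10 x 0.1143) = 7.76e-6 M.
pOH = 5.11, so pH = 14.00 - 5.11 = 8.89.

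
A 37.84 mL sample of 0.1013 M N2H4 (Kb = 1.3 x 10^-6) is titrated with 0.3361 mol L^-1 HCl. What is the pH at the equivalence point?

4.61

n(N2H4) = 0.1013 x 0.03784 = 0.003833 mol; V(HCl) at equivalence = 0.003833/0.3361 = 0.01140 L.
At equivalence the base is fully converted to N2H5+; total volume = 0.04924 L, so [N2H5+] = 0.003833/0.04924 = 0.07784 M.
Ka(N2H5+) = Kw/Kb = 1.0e-14 / 1.3 x 10^-6 = 7.69e-9.
[H^+] = sqrt(Ka x [N2H5+]) = sqrt(7.69e-9 x 0.07784) = 2.45e-5 M.
pH = -log(2.45e-5) = 4.61.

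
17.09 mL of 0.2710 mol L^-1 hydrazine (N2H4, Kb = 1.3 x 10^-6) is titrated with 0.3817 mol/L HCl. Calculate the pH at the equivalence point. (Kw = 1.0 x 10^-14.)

n(N2H4) = 0.2710 x 0.01709 = 0.004631 mol; V(HCl) at equivalence = 0.004631/0.3817 = 0.01213 L.
At equivalence the base is fully converted to N2H5+; total volume = 0.02922 L, so [N2H5+] = 0.004631/0.02922 = 0.1585 M.
Ka(N2H5+) = Kw/Kb = 1.0e-14 / 1.3 x 10^-6 = 7.69e-9.
[H^+] = sqrt(Ka x [N2H5+]) = sqrt(7.69e-9 x 0.1585) = 3.49e-5 M.
pH = -log(3.49e-5) = 4.46.

4.46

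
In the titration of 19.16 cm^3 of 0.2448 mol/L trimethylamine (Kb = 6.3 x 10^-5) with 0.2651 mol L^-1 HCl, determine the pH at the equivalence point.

5.35

n((CH3)3N) = 0.2448 x 0.01916 = 0.004690 mol; V(HCl) at equivalence = 0.004690/0.2651 = 0.01769 L.
At equivalence the base is fully converted to (CH3)3NH+; total volume = 0.03685 L, so [(CH3)3NH+] = 0.004690/0.03685 = 0.1273 M.
Ka((CH3)3NH+) = Kw/Kb = 1.0e-14 / 6.3 x 10^-5 = 1.59e-10.
[H^+] = sqrt(Ka x [(CH3)3NH+]) = sqrt(1.59e-10 x 0.1273) = 4.49e-6 M.
pH = -log(4.49e-6) = 5.35.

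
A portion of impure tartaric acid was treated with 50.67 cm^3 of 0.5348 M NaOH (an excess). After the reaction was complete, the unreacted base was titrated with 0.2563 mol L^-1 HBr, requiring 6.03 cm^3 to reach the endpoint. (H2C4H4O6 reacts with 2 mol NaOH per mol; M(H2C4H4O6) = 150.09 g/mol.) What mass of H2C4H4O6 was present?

Total n(NaOH) added = 0.5348 x 0.05067 = 0.02710 mol.
n(HBr) used = 0.2563 x 0.006030 = 0.001545 mol, which equals the excess n(NaOH).
So n(NaOH) consumed by the sample = 0.02710 - 0.001545 = 0.02555 mol.
n(H2C4H4O6) = 0.02555 / 2 = 0.01278 mol.
mass = 0.01278 mol x 150.09 g/mol = 1.92 g.

1.92 g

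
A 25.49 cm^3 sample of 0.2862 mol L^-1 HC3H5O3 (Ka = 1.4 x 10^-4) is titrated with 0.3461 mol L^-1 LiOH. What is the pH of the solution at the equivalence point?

n(HC3H5O3) = 0.2862 x 0.02549 = 0.007295 mol; V(LiOH) at equivalence = 0.007295/0.3461 = 0.02108 L.
At equivalence all the acid is converted to C3H5O3-; total volume = 0.02549 + 0.02108 = 0.04657 L, so [C3H5O3-] = 0.007295/0.04657 = 0.1567 M.
Kb = Kw/Ka = 1.0e-14 / 1.4 x 10^-4 = 7.14e-11.
[OH^-] = sqrt(Kb x [C3H5O3-]) = sqrt(7.14e-11 x 0.1567) = 3.35e-6 M.
pOH = 5.48, so pH = 14.00 - 5.48 = 8.52.

8.52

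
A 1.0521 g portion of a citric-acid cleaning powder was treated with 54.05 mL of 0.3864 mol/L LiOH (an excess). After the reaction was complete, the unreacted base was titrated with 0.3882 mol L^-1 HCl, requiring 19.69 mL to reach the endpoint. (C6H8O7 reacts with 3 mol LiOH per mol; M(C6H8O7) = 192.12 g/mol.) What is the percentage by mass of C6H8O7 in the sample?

Total n(LiOH) added = 0.3864 x 0.05405 = 0.02088 mol.
n(HCl) used = 0.3882 x 0.01969 = 0.007644 mol, which equals the excess n(LiOH).
So n(LiOH) consumed by the sample = 0.02088 - 0.007644 = 0.01324 mol.
n(C6H8O7) = 0.01324 / 3 = 0.004414 mol.
mass C6H8O7 = 0.004414 x 192.12 = 0.8480 g, so %C6H8O7 = 0.8480/1.0521 x 100 = 80.6%.

80.6%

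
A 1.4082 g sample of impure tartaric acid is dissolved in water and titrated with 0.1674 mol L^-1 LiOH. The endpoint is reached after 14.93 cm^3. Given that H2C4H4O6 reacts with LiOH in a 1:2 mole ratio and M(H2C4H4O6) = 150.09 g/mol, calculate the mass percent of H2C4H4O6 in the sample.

13.3%

n(LiOH) = 0.1674 x 0.01493 = 0.002499 mol.
n(H2C4H4O6) = 0.002499 / 2 = 0.001250 mol.
mass of H2C4H4O6 = 0.001250 x 150.09 = 0.1876 g.
% purity = 0.1876 / 1.4082 x 100 = 13.3%.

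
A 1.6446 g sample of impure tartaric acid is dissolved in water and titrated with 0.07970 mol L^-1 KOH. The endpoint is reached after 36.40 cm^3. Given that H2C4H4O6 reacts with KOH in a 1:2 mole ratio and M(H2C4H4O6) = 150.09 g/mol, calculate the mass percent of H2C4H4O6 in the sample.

13.2%

n(KOH) = 0.07970 x 0.03640 = 0.002901 mol.
n(H2C4H4O6) = 0.002901 / 2 = 0.001451 mol.
mass of H2C4H4O6 = 0.001451 x 150.09 = 0.2177 g.
% purity = 0.2177 / 1.6446 x 100 = 13.2%.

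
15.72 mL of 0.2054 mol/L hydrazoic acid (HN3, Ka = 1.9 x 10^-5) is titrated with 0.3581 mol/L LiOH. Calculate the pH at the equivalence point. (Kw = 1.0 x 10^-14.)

8.92

n(HN3) = 0.2054 x 0.01572 = 0.003229 mol; V(LiOH) at equivalence = 0.003229/0.3581 = 0.009017 L.
At equivalence all the acid is converted to N3-; total volume = 0.01572 + 0.009017 = 0.02474 L, so [N3-] = 0.003229/0.02474 = 0.1305 M.
Kb = Kw/Ka = 1.0e-14 / 1.9 x 10^-5 = 5.26e-10.
[OH^-] = sqrt(Kb x [N3-]) = sqrt(5.26e-10 x 0.1305) = 8.29e-6 M.
pOH = 5.08, so pH = 14.00 - 5.08 = 8.92.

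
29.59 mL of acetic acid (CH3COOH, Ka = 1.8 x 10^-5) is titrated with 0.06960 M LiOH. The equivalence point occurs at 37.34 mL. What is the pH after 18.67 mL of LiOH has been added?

18.67 mL is exactly half the equivalence volume (37.34/2), i.e. the half-equivalence point.
There, n(HA) = n(A^-), so pH = pKa = -log(1.8 x 10^-5) = 4.74.

4.74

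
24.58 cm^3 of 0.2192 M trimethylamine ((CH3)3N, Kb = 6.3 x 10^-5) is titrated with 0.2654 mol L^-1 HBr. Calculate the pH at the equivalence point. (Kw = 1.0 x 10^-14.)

5.36

n((CH3)3N) = 0.2192 x 0.02458 = 0.005388 mol; V(HBr) at equivalence = 0.005388/0.2654 = 0.02030 L.
At equivalence the base is fully converted to (CH3)3NH+; total volume = 0.04488 L, so [(CH3)3NH+] = 0.005388/0.04488 = 0.1200 M.
Ka((CH3)3NH+) = Kw/Kb = 1.0e-14 / 6.3 x 10^-5 = 1.59e-10.
[H^+] = sqrt(Ka x [(CH3)3NH+]) = sqrt(1.59e-10 x 0.1200) = 4.37e-6 M.
pH = -log(4.37e-6) = 5.36.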